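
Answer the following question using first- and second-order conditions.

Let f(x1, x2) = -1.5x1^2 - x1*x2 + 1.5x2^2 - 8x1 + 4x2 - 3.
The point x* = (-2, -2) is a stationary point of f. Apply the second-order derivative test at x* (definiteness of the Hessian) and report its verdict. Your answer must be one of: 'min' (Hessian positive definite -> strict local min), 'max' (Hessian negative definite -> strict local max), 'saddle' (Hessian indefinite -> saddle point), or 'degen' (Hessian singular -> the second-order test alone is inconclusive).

Compute the Hessian H = grad^2 f:
  H = [[-3, -1], [-1, 3]]
Verify stationarity: grad f(x*) = H x* + g = (0, 0).
Eigenvalues of H: -3.1623, 3.1623.
Eigenvalues have mixed signs, so H is indefinite -> x* is a saddle point.

saddle


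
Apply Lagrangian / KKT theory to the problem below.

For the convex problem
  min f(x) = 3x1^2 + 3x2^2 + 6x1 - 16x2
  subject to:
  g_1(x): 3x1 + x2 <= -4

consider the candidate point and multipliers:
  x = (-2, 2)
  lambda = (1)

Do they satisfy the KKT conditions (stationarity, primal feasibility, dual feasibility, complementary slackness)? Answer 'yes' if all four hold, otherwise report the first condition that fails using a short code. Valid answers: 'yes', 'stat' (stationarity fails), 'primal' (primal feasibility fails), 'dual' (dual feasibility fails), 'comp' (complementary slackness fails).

Gradient of f: grad f(x) = Q x + c = (-6, -4)
Constraint values g_i(x) = a_i^T x - b_i:
  g_1((-2, 2)) = 0
Stationarity residual: grad f(x) + sum_i lambda_i a_i = (-3, -3)
  -> stationarity FAILS
Primal feasibility (all g_i <= 0): OK
Dual feasibility (all lambda_i >= 0): OK
Complementary slackness (lambda_i * g_i(x) = 0 for all i): OK

Verdict: the first failing condition is stationarity -> stat.

stat


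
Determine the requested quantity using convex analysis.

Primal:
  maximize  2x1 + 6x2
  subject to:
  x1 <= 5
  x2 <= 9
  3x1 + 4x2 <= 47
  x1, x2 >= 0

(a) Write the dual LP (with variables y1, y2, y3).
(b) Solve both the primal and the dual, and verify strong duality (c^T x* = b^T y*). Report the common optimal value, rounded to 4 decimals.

The standard primal-dual pair for 'max c^T x s.t. A x <= b, x >= 0' is:
  Dual:  min b^T y  s.t.  A^T y >= c,  y >= 0.

So the dual LP is:
  minimize  5y1 + 9y2 + 47y3
  subject to:
    y1 + 3y3 >= 2
    y2 + 4y3 >= 6
    y1, y2, y3 >= 0

Solving the primal: x* = (3.6667, 9).
  primal value c^T x* = 61.3333.
Solving the dual: y* = (0, 3.3333, 0.6667).
  dual value b^T y* = 61.3333.
Strong duality: c^T x* = b^T y*. Confirmed.

61.3333


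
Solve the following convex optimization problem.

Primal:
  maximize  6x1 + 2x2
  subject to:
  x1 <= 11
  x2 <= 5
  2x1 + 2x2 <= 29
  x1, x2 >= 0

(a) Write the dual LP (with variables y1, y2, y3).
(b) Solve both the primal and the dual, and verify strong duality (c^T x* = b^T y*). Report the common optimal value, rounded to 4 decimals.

The standard primal-dual pair for 'max c^T x s.t. A x <= b, x >= 0' is:
  Dual:  min b^T y  s.t.  A^T y >= c,  y >= 0.

So the dual LP is:
  minimize  11y1 + 5y2 + 29y3
  subject to:
    y1 + 2y3 >= 6
    y2 + 2y3 >= 2
    y1, y2, y3 >= 0

Solving the primal: x* = (11, 3.5).
  primal value c^T x* = 73.
Solving the dual: y* = (4, 0, 1).
  dual value b^T y* = 73.
Strong duality: c^T x* = b^T y*. Confirmed.

73


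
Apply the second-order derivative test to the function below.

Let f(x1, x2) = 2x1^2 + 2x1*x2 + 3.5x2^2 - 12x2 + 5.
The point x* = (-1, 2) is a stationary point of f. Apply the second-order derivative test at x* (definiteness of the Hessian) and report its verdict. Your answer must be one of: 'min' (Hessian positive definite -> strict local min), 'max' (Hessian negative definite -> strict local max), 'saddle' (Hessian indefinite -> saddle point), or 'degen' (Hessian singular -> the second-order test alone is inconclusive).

Compute the Hessian H = grad^2 f:
  H = [[4, 2], [2, 7]]
Verify stationarity: grad f(x*) = H x* + g = (0, 0).
Eigenvalues of H: 3, 8.
Both eigenvalues > 0, so H is positive definite -> x* is a strict local min.

min


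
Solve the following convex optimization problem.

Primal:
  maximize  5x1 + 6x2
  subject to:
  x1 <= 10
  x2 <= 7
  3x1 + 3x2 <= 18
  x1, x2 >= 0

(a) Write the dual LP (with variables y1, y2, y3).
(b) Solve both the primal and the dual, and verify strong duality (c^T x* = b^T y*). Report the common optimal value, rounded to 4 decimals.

The standard primal-dual pair for 'max c^T x s.t. A x <= b, x >= 0' is:
  Dual:  min b^T y  s.t.  A^T y >= c,  y >= 0.

So the dual LP is:
  minimize  10y1 + 7y2 + 18y3
  subject to:
    y1 + 3y3 >= 5
    y2 + 3y3 >= 6
    y1, y2, y3 >= 0

Solving the primal: x* = (0, 6).
  primal value c^T x* = 36.
Solving the dual: y* = (0, 0, 2).
  dual value b^T y* = 36.
Strong duality: c^T x* = b^T y*. Confirmed.

36


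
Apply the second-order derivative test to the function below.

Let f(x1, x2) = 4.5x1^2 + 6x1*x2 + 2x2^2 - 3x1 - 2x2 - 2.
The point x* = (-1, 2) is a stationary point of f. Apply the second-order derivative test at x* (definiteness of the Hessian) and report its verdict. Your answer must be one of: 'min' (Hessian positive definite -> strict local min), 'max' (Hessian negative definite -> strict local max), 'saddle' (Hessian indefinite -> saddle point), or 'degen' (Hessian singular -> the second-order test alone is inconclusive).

Compute the Hessian H = grad^2 f:
  H = [[9, 6], [6, 4]]
Verify stationarity: grad f(x*) = H x* + g = (0, 0).
Eigenvalues of H: 0, 13.
H has a zero eigenvalue (singular; positive semidefinite but not definite), so H is neither positive definite, negative definite, nor indefinite. The second-order test alone is inconclusive -> degen.
(Indeed, f is constant along the null direction of H through x*, so x* is not a strict local extremum.)

degen


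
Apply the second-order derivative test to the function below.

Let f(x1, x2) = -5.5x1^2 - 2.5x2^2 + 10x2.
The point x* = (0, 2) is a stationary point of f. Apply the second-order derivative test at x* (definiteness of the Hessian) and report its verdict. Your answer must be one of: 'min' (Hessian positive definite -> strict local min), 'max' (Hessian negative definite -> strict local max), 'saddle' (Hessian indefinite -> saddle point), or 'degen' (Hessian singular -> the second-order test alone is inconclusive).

Compute the Hessian H = grad^2 f:
  H = [[-11, 0], [0, -5]]
Verify stationarity: grad f(x*) = H x* + g = (0, 0).
Eigenvalues of H: -11, -5.
Both eigenvalues < 0, so H is negative definite -> x* is a strict local max.

max


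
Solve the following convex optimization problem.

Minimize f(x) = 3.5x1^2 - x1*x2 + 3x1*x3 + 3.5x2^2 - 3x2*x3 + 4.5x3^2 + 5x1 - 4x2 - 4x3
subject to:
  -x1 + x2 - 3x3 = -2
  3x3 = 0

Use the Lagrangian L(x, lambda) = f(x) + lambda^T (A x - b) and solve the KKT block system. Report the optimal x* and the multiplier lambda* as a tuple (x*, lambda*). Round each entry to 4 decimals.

Form the Lagrangian:
  L(x, lambda) = (1/2) x^T Q x + c^T x + lambda^T (A x - b)
Stationarity (grad_x L = 0): Q x + c + A^T lambda = 0.
Primal feasibility: A x = b.

This gives the KKT block system:
  [ Q   A^T ] [ x     ]   [-c ]
  [ A    0  ] [ lambda ] = [ b ]

Solving the linear system:
  x*      = (0.9167, -1.0833, 0)
  lambda* = (12.5, 11.8333)
  f(x*)   = 16.9583

x* = (0.9167, -1.0833, 0), lambda* = (12.5, 11.8333)


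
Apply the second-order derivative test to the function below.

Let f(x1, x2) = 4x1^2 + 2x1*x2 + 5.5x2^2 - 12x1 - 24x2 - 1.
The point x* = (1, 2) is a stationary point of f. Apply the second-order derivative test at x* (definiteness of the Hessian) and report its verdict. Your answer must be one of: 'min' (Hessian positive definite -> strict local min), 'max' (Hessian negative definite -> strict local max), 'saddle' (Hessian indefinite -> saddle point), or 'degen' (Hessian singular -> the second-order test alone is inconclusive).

Compute the Hessian H = grad^2 f:
  H = [[8, 2], [2, 11]]
Verify stationarity: grad f(x*) = H x* + g = (0, 0).
Eigenvalues of H: 7, 12.
Both eigenvalues > 0, so H is positive definite -> x* is a strict local min.

min


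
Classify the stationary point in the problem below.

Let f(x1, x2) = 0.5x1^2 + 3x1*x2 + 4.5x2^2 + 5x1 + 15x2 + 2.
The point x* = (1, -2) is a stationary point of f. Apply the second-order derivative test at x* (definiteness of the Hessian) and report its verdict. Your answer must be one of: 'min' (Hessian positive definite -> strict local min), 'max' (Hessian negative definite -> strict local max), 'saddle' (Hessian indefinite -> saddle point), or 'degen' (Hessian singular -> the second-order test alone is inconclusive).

Compute the Hessian H = grad^2 f:
  H = [[1, 3], [3, 9]]
Verify stationarity: grad f(x*) = H x* + g = (0, 0).
Eigenvalues of H: 0, 10.
H has a zero eigenvalue (singular; positive semidefinite but not definite), so H is neither positive definite, negative definite, nor indefinite. The second-order test alone is inconclusive -> degen.
(Indeed, f is constant along the null direction of H through x*, so x* is not a strict local extremum.)

degen


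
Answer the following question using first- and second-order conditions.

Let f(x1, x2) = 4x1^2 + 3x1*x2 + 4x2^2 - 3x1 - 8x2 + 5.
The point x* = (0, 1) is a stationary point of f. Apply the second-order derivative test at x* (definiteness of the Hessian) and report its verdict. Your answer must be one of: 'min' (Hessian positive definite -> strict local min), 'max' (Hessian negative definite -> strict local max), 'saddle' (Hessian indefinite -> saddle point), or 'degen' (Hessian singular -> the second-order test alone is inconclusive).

Compute the Hessian H = grad^2 f:
  H = [[8, 3], [3, 8]]
Verify stationarity: grad f(x*) = H x* + g = (0, 0).
Eigenvalues of H: 5, 11.
Both eigenvalues > 0, so H is positive definite -> x* is a strict local min.

min


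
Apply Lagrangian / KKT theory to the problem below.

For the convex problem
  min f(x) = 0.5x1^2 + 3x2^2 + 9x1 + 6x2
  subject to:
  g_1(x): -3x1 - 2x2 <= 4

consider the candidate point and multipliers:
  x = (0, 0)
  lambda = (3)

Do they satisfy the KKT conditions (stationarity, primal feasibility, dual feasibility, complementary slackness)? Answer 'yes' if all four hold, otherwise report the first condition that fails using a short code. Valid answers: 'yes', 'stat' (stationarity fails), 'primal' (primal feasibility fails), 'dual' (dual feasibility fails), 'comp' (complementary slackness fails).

Gradient of f: grad f(x) = Q x + c = (9, 6)
Constraint values g_i(x) = a_i^T x - b_i:
  g_1((0, 0)) = -4
Stationarity residual: grad f(x) + sum_i lambda_i a_i = (0, 0)
  -> stationarity OK
Primal feasibility (all g_i <= 0): OK
Dual feasibility (all lambda_i >= 0): OK
Complementary slackness (lambda_i * g_i(x) = 0 for all i): FAILS

Verdict: the first failing condition is complementary_slackness -> comp.

comp


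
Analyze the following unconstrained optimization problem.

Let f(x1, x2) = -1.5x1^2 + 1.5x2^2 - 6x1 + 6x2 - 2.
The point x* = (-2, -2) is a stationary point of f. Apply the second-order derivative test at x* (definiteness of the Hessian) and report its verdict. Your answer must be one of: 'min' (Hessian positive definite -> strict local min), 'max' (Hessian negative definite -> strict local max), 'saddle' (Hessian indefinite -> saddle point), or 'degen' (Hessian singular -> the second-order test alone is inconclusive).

Compute the Hessian H = grad^2 f:
  H = [[-3, 0], [0, 3]]
Verify stationarity: grad f(x*) = H x* + g = (0, 0).
Eigenvalues of H: -3, 3.
Eigenvalues have mixed signs, so H is indefinite -> x* is a saddle point.

saddle


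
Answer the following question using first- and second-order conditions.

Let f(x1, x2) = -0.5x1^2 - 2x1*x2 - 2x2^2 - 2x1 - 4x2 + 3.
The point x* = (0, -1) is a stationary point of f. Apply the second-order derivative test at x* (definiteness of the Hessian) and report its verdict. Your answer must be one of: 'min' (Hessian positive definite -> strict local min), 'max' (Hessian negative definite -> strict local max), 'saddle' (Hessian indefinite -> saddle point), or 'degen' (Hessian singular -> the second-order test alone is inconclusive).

Compute the Hessian H = grad^2 f:
  H = [[-1, -2], [-2, -4]]
Verify stationarity: grad f(x*) = H x* + g = (0, 0).
Eigenvalues of H: -5, 0.
H has a zero eigenvalue (singular; negative semidefinite but not definite), so H is neither positive definite, negative definite, nor indefinite. The second-order test alone is inconclusive -> degen.
(Indeed, f is constant along the null direction of H through x*, so x* is not a strict local extremum.)

degen


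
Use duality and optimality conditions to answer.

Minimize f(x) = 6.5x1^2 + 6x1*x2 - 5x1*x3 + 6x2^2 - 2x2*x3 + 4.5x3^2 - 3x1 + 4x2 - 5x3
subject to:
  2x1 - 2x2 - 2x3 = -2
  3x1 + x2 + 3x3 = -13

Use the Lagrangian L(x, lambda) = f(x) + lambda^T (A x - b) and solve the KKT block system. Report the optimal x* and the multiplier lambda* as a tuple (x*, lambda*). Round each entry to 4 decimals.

Form the Lagrangian:
  L(x, lambda) = (1/2) x^T Q x + c^T x + lambda^T (A x - b)
Stationarity (grad_x L = 0): Q x + c + A^T lambda = 0.
Primal feasibility: A x = b.

This gives the KKT block system:
  [ Q   A^T ] [ x     ]   [-c ]
  [ A    0  ] [ lambda ] = [ b ]

Solving the linear system:
  x*      = (-2.4895, 0.5316, -2.0211)
  lambda* = (2.5654, 5.6456)
  f(x*)   = 49.1118

x* = (-2.4895, 0.5316, -2.0211), lambda* = (2.5654, 5.6456)


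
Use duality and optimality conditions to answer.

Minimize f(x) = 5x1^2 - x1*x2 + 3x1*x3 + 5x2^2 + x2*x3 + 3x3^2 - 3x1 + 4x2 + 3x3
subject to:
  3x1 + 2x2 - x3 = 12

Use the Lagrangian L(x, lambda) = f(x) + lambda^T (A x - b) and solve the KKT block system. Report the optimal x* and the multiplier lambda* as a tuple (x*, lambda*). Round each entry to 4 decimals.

Form the Lagrangian:
  L(x, lambda) = (1/2) x^T Q x + c^T x + lambda^T (A x - b)
Stationarity (grad_x L = 0): Q x + c + A^T lambda = 0.
Primal feasibility: A x = b.

This gives the KKT block system:
  [ Q   A^T ] [ x     ]   [-c ]
  [ A    0  ] [ lambda ] = [ b ]

Solving the linear system:
  x*      = (2.478, 0.9729, -2.6203)
  lambda* = (-4.3153)
  f(x*)   = 20.1898

x* = (2.478, 0.9729, -2.6203), lambda* = (-4.3153)


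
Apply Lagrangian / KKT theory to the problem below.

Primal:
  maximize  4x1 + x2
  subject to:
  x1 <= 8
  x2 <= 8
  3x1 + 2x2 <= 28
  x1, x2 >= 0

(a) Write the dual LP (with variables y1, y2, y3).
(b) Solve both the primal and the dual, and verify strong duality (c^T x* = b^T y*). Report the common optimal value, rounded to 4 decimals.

The standard primal-dual pair for 'max c^T x s.t. A x <= b, x >= 0' is:
  Dual:  min b^T y  s.t.  A^T y >= c,  y >= 0.

So the dual LP is:
  minimize  8y1 + 8y2 + 28y3
  subject to:
    y1 + 3y3 >= 4
    y2 + 2y3 >= 1
    y1, y2, y3 >= 0

Solving the primal: x* = (8, 2).
  primal value c^T x* = 34.
Solving the dual: y* = (2.5, 0, 0.5).
  dual value b^T y* = 34.
Strong duality: c^T x* = b^T y*. Confirmed.

34


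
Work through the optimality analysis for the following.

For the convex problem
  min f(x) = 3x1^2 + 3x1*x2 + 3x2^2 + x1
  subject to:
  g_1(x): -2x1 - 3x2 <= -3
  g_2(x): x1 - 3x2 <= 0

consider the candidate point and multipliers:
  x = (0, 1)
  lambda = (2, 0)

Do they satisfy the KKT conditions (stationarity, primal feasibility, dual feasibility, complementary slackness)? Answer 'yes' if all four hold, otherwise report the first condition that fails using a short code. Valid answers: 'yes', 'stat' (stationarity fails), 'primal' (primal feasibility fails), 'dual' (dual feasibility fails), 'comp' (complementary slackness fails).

Gradient of f: grad f(x) = Q x + c = (4, 6)
Constraint values g_i(x) = a_i^T x - b_i:
  g_1((0, 1)) = 0
  g_2((0, 1)) = -3
Stationarity residual: grad f(x) + sum_i lambda_i a_i = (0, 0)
  -> stationarity OK
Primal feasibility (all g_i <= 0): OK
Dual feasibility (all lambda_i >= 0): OK
Complementary slackness (lambda_i * g_i(x) = 0 for all i): OK

Verdict: yes, KKT holds.

yes


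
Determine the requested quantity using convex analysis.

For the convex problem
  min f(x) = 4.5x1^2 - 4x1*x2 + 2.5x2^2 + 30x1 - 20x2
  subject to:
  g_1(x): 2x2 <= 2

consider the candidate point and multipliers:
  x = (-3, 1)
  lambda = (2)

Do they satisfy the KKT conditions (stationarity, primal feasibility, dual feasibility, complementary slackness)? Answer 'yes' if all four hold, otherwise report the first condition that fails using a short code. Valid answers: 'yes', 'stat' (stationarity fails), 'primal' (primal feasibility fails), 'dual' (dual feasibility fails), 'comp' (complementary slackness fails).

Gradient of f: grad f(x) = Q x + c = (-1, -3)
Constraint values g_i(x) = a_i^T x - b_i:
  g_1((-3, 1)) = 0
Stationarity residual: grad f(x) + sum_i lambda_i a_i = (-1, 1)
  -> stationarity FAILS
Primal feasibility (all g_i <= 0): OK
Dual feasibility (all lambda_i >= 0): OK
Complementary slackness (lambda_i * g_i(x) = 0 for all i): OK

Verdict: the first failing condition is stationarity -> stat.

stat


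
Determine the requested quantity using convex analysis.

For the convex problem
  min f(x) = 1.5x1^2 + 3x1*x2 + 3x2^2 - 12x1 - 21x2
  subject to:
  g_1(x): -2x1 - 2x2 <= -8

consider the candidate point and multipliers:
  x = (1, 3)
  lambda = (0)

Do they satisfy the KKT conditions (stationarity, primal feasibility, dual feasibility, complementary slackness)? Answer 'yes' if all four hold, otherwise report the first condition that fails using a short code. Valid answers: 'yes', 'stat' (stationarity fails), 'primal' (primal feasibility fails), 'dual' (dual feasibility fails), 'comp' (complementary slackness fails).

Gradient of f: grad f(x) = Q x + c = (0, 0)
Constraint values g_i(x) = a_i^T x - b_i:
  g_1((1, 3)) = 0
Stationarity residual: grad f(x) + sum_i lambda_i a_i = (0, 0)
  -> stationarity OK
Primal feasibility (all g_i <= 0): OK
Dual feasibility (all lambda_i >= 0): OK
Complementary slackness (lambda_i * g_i(x) = 0 for all i): OK

Verdict: yes, KKT holds.

yes


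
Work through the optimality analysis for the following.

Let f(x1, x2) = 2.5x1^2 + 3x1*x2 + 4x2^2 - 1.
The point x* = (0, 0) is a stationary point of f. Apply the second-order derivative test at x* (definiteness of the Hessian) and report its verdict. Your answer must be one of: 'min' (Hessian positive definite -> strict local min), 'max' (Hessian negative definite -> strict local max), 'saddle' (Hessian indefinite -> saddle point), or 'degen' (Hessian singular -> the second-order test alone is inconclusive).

Compute the Hessian H = grad^2 f:
  H = [[5, 3], [3, 8]]
Verify stationarity: grad f(x*) = H x* + g = (0, 0).
Eigenvalues of H: 3.1459, 9.8541.
Both eigenvalues > 0, so H is positive definite -> x* is a strict local min.

min


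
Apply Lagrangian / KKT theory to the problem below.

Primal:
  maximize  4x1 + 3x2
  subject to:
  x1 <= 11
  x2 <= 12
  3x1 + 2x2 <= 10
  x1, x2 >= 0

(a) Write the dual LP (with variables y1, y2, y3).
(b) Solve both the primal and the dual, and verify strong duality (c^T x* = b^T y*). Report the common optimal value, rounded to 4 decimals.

The standard primal-dual pair for 'max c^T x s.t. A x <= b, x >= 0' is:
  Dual:  min b^T y  s.t.  A^T y >= c,  y >= 0.

So the dual LP is:
  minimize  11y1 + 12y2 + 10y3
  subject to:
    y1 + 3y3 >= 4
    y2 + 2y3 >= 3
    y1, y2, y3 >= 0

Solving the primal: x* = (0, 5).
  primal value c^T x* = 15.
Solving the dual: y* = (0, 0, 1.5).
  dual value b^T y* = 15.
Strong duality: c^T x* = b^T y*. Confirmed.

15


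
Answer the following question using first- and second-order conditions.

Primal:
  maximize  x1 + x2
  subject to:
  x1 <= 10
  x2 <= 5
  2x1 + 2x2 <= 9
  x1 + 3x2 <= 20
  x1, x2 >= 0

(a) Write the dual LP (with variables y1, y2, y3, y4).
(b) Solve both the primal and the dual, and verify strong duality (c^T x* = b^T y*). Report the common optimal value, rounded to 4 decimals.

The standard primal-dual pair for 'max c^T x s.t. A x <= b, x >= 0' is:
  Dual:  min b^T y  s.t.  A^T y >= c,  y >= 0.

So the dual LP is:
  minimize  10y1 + 5y2 + 9y3 + 20y4
  subject to:
    y1 + 2y3 + y4 >= 1
    y2 + 2y3 + 3y4 >= 1
    y1, y2, y3, y4 >= 0

Solving the primal: x* = (4.5, 0).
  primal value c^T x* = 4.5.
Solving the dual: y* = (0, 0, 0.5, 0).
  dual value b^T y* = 4.5.
Strong duality: c^T x* = b^T y*. Confirmed.

4.5


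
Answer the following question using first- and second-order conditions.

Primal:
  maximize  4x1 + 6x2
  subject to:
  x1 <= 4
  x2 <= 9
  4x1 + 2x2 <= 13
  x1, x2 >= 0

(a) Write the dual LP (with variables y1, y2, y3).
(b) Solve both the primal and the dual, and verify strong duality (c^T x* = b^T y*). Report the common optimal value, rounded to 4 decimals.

The standard primal-dual pair for 'max c^T x s.t. A x <= b, x >= 0' is:
  Dual:  min b^T y  s.t.  A^T y >= c,  y >= 0.

So the dual LP is:
  minimize  4y1 + 9y2 + 13y3
  subject to:
    y1 + 4y3 >= 4
    y2 + 2y3 >= 6
    y1, y2, y3 >= 0

Solving the primal: x* = (0, 6.5).
  primal value c^T x* = 39.
Solving the dual: y* = (0, 0, 3).
  dual value b^T y* = 39.
Strong duality: c^T x* = b^T y*. Confirmed.

39


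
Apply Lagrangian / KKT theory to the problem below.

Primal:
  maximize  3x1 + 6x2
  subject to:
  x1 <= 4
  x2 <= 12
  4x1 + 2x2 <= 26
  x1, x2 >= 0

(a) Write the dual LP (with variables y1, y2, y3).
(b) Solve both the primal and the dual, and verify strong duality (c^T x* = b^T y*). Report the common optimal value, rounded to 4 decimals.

The standard primal-dual pair for 'max c^T x s.t. A x <= b, x >= 0' is:
  Dual:  min b^T y  s.t.  A^T y >= c,  y >= 0.

So the dual LP is:
  minimize  4y1 + 12y2 + 26y3
  subject to:
    y1 + 4y3 >= 3
    y2 + 2y3 >= 6
    y1, y2, y3 >= 0

Solving the primal: x* = (0.5, 12).
  primal value c^T x* = 73.5.
Solving the dual: y* = (0, 4.5, 0.75).
  dual value b^T y* = 73.5.
Strong duality: c^T x* = b^T y*. Confirmed.

73.5


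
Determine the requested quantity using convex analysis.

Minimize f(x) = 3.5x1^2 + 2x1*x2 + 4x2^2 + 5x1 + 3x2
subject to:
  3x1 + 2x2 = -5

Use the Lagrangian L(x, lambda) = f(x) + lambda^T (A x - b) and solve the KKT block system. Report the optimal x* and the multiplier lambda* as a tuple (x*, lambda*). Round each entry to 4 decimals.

Form the Lagrangian:
  L(x, lambda) = (1/2) x^T Q x + c^T x + lambda^T (A x - b)
Stationarity (grad_x L = 0): Q x + c + A^T lambda = 0.
Primal feasibility: A x = b.

This gives the KKT block system:
  [ Q   A^T ] [ x     ]   [-c ]
  [ A    0  ] [ lambda ] = [ b ]

Solving the linear system:
  x*      = (-1.3421, -0.4868)
  lambda* = (1.7895)
  f(x*)   = 0.3882

x* = (-1.3421, -0.4868), lambda* = (1.7895)


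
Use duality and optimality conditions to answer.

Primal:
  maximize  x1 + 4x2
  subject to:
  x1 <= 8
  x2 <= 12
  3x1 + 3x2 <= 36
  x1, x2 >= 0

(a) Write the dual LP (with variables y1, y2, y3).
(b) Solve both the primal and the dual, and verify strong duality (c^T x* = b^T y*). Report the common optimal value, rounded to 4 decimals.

The standard primal-dual pair for 'max c^T x s.t. A x <= b, x >= 0' is:
  Dual:  min b^T y  s.t.  A^T y >= c,  y >= 0.

So the dual LP is:
  minimize  8y1 + 12y2 + 36y3
  subject to:
    y1 + 3y3 >= 1
    y2 + 3y3 >= 4
    y1, y2, y3 >= 0

Solving the primal: x* = (0, 12).
  primal value c^T x* = 48.
Solving the dual: y* = (0, 0, 1.3333).
  dual value b^T y* = 48.
Strong duality: c^T x* = b^T y*. Confirmed.

48


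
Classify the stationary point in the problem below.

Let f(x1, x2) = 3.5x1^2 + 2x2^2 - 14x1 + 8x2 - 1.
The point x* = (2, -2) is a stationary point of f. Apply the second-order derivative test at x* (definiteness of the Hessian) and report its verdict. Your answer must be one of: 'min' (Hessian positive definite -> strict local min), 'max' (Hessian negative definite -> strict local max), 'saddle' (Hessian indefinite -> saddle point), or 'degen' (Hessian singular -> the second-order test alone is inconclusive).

Compute the Hessian H = grad^2 f:
  H = [[7, 0], [0, 4]]
Verify stationarity: grad f(x*) = H x* + g = (0, 0).
Eigenvalues of H: 4, 7.
Both eigenvalues > 0, so H is positive definite -> x* is a strict local min.

min


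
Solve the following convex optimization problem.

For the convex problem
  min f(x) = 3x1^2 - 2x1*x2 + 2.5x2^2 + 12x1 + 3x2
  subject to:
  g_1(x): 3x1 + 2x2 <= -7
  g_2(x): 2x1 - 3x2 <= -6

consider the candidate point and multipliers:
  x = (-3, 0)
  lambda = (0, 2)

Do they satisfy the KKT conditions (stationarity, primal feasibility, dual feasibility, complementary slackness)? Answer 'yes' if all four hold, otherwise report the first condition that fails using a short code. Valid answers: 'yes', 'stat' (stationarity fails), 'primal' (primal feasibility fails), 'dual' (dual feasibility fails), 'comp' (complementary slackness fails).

Gradient of f: grad f(x) = Q x + c = (-6, 9)
Constraint values g_i(x) = a_i^T x - b_i:
  g_1((-3, 0)) = -2
  g_2((-3, 0)) = 0
Stationarity residual: grad f(x) + sum_i lambda_i a_i = (-2, 3)
  -> stationarity FAILS
Primal feasibility (all g_i <= 0): OK
Dual feasibility (all lambda_i >= 0): OK
Complementary slackness (lambda_i * g_i(x) = 0 for all i): OK

Verdict: the first failing condition is stationarity -> stat.

stat


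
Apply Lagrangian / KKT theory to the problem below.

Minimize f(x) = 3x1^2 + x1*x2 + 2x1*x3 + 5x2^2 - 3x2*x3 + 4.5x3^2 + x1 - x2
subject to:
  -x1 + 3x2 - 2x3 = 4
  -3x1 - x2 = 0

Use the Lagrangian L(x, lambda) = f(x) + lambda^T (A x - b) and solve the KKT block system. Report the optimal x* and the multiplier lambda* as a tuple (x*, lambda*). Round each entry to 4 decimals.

Form the Lagrangian:
  L(x, lambda) = (1/2) x^T Q x + c^T x + lambda^T (A x - b)
Stationarity (grad_x L = 0): Q x + c + A^T lambda = 0.
Primal feasibility: A x = b.

This gives the KKT block system:
  [ Q   A^T ] [ x     ]   [-c ]
  [ A    0  ] [ lambda ] = [ b ]

Solving the linear system:
  x*      = (-0.3512, 1.0537, -0.2439)
  lambda* = (-3.0293, 0.8293)
  f(x*)   = 5.3561

x* = (-0.3512, 1.0537, -0.2439), lambda* = (-3.0293, 0.8293)


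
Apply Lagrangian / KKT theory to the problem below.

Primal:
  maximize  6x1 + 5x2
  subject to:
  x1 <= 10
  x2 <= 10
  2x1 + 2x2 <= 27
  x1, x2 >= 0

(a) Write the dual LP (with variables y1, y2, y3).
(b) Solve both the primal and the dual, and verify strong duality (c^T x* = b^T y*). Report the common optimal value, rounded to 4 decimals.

The standard primal-dual pair for 'max c^T x s.t. A x <= b, x >= 0' is:
  Dual:  min b^T y  s.t.  A^T y >= c,  y >= 0.

So the dual LP is:
  minimize  10y1 + 10y2 + 27y3
  subject to:
    y1 + 2y3 >= 6
    y2 + 2y3 >= 5
    y1, y2, y3 >= 0

Solving the primal: x* = (10, 3.5).
  primal value c^T x* = 77.5.
Solving the dual: y* = (1, 0, 2.5).
  dual value b^T y* = 77.5.
Strong duality: c^T x* = b^T y*. Confirmed.

77.5


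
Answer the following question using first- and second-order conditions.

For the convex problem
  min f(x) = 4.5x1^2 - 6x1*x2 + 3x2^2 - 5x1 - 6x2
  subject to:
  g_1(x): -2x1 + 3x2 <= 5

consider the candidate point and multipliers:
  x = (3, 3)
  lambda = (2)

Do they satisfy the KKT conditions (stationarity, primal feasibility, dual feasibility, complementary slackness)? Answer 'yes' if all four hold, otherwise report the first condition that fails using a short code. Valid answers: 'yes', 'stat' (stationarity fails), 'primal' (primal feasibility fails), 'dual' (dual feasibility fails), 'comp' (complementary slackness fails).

Gradient of f: grad f(x) = Q x + c = (4, -6)
Constraint values g_i(x) = a_i^T x - b_i:
  g_1((3, 3)) = -2
Stationarity residual: grad f(x) + sum_i lambda_i a_i = (0, 0)
  -> stationarity OK
Primal feasibility (all g_i <= 0): OK
Dual feasibility (all lambda_i >= 0): OK
Complementary slackness (lambda_i * g_i(x) = 0 for all i): FAILS

Verdict: the first failing condition is complementary_slackness -> comp.

comp


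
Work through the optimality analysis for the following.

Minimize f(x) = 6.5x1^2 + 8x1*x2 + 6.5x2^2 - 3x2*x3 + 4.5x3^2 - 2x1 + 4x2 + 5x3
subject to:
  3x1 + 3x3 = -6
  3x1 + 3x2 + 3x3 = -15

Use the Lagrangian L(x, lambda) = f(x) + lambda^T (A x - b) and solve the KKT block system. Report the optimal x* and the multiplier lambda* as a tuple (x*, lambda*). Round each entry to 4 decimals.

Form the Lagrangian:
  L(x, lambda) = (1/2) x^T Q x + c^T x + lambda^T (A x - b)
Stationarity (grad_x L = 0): Q x + c + A^T lambda = 0.
Primal feasibility: A x = b.

This gives the KKT block system:
  [ Q   A^T ] [ x     ]   [-c ]
  [ A    0  ] [ lambda ] = [ b ]

Solving the linear system:
  x*      = (1, -3, -3)
  lambda* = (-1.6667, 6)
  f(x*)   = 25.5

x* = (1, -3, -3), lambda* = (-1.6667, 6)


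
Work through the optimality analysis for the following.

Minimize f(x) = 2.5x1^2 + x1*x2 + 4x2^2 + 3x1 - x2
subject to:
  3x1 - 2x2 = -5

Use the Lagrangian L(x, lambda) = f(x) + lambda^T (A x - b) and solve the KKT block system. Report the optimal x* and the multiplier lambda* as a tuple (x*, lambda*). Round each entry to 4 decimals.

Form the Lagrangian:
  L(x, lambda) = (1/2) x^T Q x + c^T x + lambda^T (A x - b)
Stationarity (grad_x L = 0): Q x + c + A^T lambda = 0.
Primal feasibility: A x = b.

This gives the KKT block system:
  [ Q   A^T ] [ x     ]   [-c ]
  [ A    0  ] [ lambda ] = [ b ]

Solving the linear system:
  x*      = (-1.3077, 0.5385)
  lambda* = (1)
  f(x*)   = 0.2692

x* = (-1.3077, 0.5385), lambda* = (1)


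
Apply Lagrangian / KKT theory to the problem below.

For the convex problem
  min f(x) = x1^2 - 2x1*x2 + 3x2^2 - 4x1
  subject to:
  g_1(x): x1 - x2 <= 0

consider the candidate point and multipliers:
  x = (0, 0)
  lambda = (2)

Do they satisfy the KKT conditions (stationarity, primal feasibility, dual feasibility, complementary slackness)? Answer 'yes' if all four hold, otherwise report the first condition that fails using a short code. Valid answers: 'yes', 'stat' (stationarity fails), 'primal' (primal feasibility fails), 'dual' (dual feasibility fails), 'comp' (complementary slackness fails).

Gradient of f: grad f(x) = Q x + c = (-4, 0)
Constraint values g_i(x) = a_i^T x - b_i:
  g_1((0, 0)) = 0
Stationarity residual: grad f(x) + sum_i lambda_i a_i = (-2, -2)
  -> stationarity FAILS
Primal feasibility (all g_i <= 0): OK
Dual feasibility (all lambda_i >= 0): OK
Complementary slackness (lambda_i * g_i(x) = 0 for all i): OK

Verdict: the first failing condition is stationarity -> stat.

stat


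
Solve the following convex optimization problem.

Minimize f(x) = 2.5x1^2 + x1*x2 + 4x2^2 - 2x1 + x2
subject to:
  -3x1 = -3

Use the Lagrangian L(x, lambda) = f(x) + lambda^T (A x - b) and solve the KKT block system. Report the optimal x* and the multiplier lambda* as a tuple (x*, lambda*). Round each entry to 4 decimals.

Form the Lagrangian:
  L(x, lambda) = (1/2) x^T Q x + c^T x + lambda^T (A x - b)
Stationarity (grad_x L = 0): Q x + c + A^T lambda = 0.
Primal feasibility: A x = b.

This gives the KKT block system:
  [ Q   A^T ] [ x     ]   [-c ]
  [ A    0  ] [ lambda ] = [ b ]

Solving the linear system:
  x*      = (1, -0.25)
  lambda* = (0.9167)
  f(x*)   = 0.25

x* = (1, -0.25), lambda* = (0.9167)


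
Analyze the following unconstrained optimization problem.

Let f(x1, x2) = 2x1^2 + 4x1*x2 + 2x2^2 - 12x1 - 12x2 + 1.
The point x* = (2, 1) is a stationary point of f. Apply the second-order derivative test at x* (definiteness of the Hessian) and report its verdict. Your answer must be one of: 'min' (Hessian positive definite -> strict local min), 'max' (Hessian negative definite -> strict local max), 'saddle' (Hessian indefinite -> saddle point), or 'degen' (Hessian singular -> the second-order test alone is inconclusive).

Compute the Hessian H = grad^2 f:
  H = [[4, 4], [4, 4]]
Verify stationarity: grad f(x*) = H x* + g = (0, 0).
Eigenvalues of H: 0, 8.
H has a zero eigenvalue (singular; positive semidefinite but not definite), so H is neither positive definite, negative definite, nor indefinite. The second-order test alone is inconclusive -> degen.
(Indeed, f is constant along the null direction of H through x*, so x* is not a strict local extremum.)

degen


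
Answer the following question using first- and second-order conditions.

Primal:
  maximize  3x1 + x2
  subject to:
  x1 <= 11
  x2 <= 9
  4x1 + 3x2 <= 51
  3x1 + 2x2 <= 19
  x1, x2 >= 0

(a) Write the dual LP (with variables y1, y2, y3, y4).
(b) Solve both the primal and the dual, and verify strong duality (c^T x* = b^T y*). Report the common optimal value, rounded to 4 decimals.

The standard primal-dual pair for 'max c^T x s.t. A x <= b, x >= 0' is:
  Dual:  min b^T y  s.t.  A^T y >= c,  y >= 0.

So the dual LP is:
  minimize  11y1 + 9y2 + 51y3 + 19y4
  subject to:
    y1 + 4y3 + 3y4 >= 3
    y2 + 3y3 + 2y4 >= 1
    y1, y2, y3, y4 >= 0

Solving the primal: x* = (6.3333, 0).
  primal value c^T x* = 19.
Solving the dual: y* = (0, 0, 0, 1).
  dual value b^T y* = 19.
Strong duality: c^T x* = b^T y*. Confirmed.

19


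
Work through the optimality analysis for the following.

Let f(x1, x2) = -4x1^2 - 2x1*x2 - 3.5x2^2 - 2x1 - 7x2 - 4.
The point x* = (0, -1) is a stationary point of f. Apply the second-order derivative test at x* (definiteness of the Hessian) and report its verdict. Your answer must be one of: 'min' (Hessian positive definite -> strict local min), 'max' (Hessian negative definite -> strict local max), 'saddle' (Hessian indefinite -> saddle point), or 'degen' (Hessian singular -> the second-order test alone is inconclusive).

Compute the Hessian H = grad^2 f:
  H = [[-8, -2], [-2, -7]]
Verify stationarity: grad f(x*) = H x* + g = (0, 0).
Eigenvalues of H: -9.5616, -5.4384.
Both eigenvalues < 0, so H is negative definite -> x* is a strict local max.

max


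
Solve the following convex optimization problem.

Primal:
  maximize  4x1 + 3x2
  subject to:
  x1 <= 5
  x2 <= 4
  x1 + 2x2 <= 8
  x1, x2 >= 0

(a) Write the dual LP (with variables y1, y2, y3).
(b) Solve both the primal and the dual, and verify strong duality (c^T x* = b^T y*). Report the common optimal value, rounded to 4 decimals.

The standard primal-dual pair for 'max c^T x s.t. A x <= b, x >= 0' is:
  Dual:  min b^T y  s.t.  A^T y >= c,  y >= 0.

So the dual LP is:
  minimize  5y1 + 4y2 + 8y3
  subject to:
    y1 + y3 >= 4
    y2 + 2y3 >= 3
    y1, y2, y3 >= 0

Solving the primal: x* = (5, 1.5).
  primal value c^T x* = 24.5.
Solving the dual: y* = (2.5, 0, 1.5).
  dual value b^T y* = 24.5.
Strong duality: c^T x* = b^T y*. Confirmed.

24.5


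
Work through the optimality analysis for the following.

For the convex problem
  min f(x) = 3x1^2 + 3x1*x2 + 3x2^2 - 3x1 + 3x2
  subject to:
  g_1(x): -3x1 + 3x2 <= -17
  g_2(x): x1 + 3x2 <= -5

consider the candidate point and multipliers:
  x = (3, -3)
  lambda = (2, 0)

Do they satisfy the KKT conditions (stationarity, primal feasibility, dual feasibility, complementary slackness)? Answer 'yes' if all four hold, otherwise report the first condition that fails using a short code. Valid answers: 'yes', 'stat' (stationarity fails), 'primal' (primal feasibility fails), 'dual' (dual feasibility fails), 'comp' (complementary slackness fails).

Gradient of f: grad f(x) = Q x + c = (6, -6)
Constraint values g_i(x) = a_i^T x - b_i:
  g_1((3, -3)) = -1
  g_2((3, -3)) = -1
Stationarity residual: grad f(x) + sum_i lambda_i a_i = (0, 0)
  -> stationarity OK
Primal feasibility (all g_i <= 0): OK
Dual feasibility (all lambda_i >= 0): OK
Complementary slackness (lambda_i * g_i(x) = 0 for all i): FAILS

Verdict: the first failing condition is complementary_slackness -> comp.

comp


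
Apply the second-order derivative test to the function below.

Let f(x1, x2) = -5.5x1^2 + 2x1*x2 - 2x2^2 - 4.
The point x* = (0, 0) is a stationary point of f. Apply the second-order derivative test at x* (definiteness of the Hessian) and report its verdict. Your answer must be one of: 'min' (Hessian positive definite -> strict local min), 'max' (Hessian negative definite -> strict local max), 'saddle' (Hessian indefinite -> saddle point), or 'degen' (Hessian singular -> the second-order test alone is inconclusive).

Compute the Hessian H = grad^2 f:
  H = [[-11, 2], [2, -4]]
Verify stationarity: grad f(x*) = H x* + g = (0, 0).
Eigenvalues of H: -11.5311, -3.4689.
Both eigenvalues < 0, so H is negative definite -> x* is a strict local max.

max


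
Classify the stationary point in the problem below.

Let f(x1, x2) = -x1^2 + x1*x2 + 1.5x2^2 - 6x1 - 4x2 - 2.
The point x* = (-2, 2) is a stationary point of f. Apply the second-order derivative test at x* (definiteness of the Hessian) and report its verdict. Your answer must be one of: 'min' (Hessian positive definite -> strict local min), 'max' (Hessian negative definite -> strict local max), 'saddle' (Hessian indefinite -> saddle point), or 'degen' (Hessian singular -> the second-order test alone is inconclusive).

Compute the Hessian H = grad^2 f:
  H = [[-2, 1], [1, 3]]
Verify stationarity: grad f(x*) = H x* + g = (0, 0).
Eigenvalues of H: -2.1926, 3.1926.
Eigenvalues have mixed signs, so H is indefinite -> x* is a saddle point.

saddle


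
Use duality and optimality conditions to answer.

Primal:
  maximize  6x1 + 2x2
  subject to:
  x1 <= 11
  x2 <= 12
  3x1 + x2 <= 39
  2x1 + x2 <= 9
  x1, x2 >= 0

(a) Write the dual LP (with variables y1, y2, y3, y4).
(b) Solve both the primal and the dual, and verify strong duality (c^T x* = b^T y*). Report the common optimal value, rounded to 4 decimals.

The standard primal-dual pair for 'max c^T x s.t. A x <= b, x >= 0' is:
  Dual:  min b^T y  s.t.  A^T y >= c,  y >= 0.

So the dual LP is:
  minimize  11y1 + 12y2 + 39y3 + 9y4
  subject to:
    y1 + 3y3 + 2y4 >= 6
    y2 + y3 + y4 >= 2
    y1, y2, y3, y4 >= 0

Solving the primal: x* = (4.5, 0).
  primal value c^T x* = 27.
Solving the dual: y* = (0, 0, 0, 3).
  dual value b^T y* = 27.
Strong duality: c^T x* = b^T y*. Confirmed.

27


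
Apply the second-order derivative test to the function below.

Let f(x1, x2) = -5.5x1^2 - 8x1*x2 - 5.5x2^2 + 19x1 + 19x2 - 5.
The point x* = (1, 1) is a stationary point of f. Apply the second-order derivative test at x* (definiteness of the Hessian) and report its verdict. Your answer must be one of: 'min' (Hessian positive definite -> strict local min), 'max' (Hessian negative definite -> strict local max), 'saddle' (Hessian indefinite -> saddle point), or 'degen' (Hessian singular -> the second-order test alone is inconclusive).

Compute the Hessian H = grad^2 f:
  H = [[-11, -8], [-8, -11]]
Verify stationarity: grad f(x*) = H x* + g = (0, 0).
Eigenvalues of H: -19, -3.
Both eigenvalues < 0, so H is negative definite -> x* is a strict local max.

max


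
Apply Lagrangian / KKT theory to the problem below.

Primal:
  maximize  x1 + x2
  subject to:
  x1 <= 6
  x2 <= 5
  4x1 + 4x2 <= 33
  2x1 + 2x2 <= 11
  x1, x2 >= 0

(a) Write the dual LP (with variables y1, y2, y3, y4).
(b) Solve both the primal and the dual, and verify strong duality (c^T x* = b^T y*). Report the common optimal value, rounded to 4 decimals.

The standard primal-dual pair for 'max c^T x s.t. A x <= b, x >= 0' is:
  Dual:  min b^T y  s.t.  A^T y >= c,  y >= 0.

So the dual LP is:
  minimize  6y1 + 5y2 + 33y3 + 11y4
  subject to:
    y1 + 4y3 + 2y4 >= 1
    y2 + 4y3 + 2y4 >= 1
    y1, y2, y3, y4 >= 0

Solving the primal: x* = (5.5, 0).
  primal value c^T x* = 5.5.
Solving the dual: y* = (0, 0, 0, 0.5).
  dual value b^T y* = 5.5.
Strong duality: c^T x* = b^T y*. Confirmed.

5.5


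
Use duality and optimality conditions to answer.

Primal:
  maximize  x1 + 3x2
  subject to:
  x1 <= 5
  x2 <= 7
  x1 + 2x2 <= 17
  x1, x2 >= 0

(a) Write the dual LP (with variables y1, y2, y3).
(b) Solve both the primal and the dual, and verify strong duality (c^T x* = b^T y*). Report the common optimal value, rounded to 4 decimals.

The standard primal-dual pair for 'max c^T x s.t. A x <= b, x >= 0' is:
  Dual:  min b^T y  s.t.  A^T y >= c,  y >= 0.

So the dual LP is:
  minimize  5y1 + 7y2 + 17y3
  subject to:
    y1 + y3 >= 1
    y2 + 2y3 >= 3
    y1, y2, y3 >= 0

Solving the primal: x* = (3, 7).
  primal value c^T x* = 24.
Solving the dual: y* = (0, 1, 1).
  dual value b^T y* = 24.
Strong duality: c^T x* = b^T y*. Confirmed.

24


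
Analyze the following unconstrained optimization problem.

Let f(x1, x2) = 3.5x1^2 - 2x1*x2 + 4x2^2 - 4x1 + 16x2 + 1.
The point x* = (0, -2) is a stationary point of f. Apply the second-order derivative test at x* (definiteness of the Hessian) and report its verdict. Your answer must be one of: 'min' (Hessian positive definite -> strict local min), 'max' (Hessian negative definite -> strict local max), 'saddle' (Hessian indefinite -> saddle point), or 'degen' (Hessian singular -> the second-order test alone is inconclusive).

Compute the Hessian H = grad^2 f:
  H = [[7, -2], [-2, 8]]
Verify stationarity: grad f(x*) = H x* + g = (0, 0).
Eigenvalues of H: 5.4384, 9.5616.
Both eigenvalues > 0, so H is positive definite -> x* is a strict local min.

min
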